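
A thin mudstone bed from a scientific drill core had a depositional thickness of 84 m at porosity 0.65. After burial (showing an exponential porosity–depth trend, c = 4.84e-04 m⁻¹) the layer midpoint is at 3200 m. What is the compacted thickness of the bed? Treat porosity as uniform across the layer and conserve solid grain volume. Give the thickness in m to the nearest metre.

34 m

Working in km (1 km = 1000 m; c in km⁻¹ = c in m⁻¹ × 1000):
Porosity at 3.2 km: n = 0.65·exp(−0.484×3.2) = 0.1381
Solid-volume conservation: h(1−n) = h₀(1−n₀) ⇒ h = h₀·(1−n₀)/(1−n)
h = 0.084 × (1 − 0.65)/(1 − 0.1381) = 0.084 × 0.4061 = 0.0341 km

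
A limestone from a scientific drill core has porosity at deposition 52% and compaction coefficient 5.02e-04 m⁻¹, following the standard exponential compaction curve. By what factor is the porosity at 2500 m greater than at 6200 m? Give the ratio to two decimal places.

6.41

Working in km (1 km = 1000 m; β in km⁻¹ = β in m⁻¹ × 1000):
n(d₁)/n(d₂) = e^(−β·d₁)/e^(−β·d₂) = e^{β(d₂−d₁)}
= exp(0.502 × 3.7) = exp(1.857) = 6.4071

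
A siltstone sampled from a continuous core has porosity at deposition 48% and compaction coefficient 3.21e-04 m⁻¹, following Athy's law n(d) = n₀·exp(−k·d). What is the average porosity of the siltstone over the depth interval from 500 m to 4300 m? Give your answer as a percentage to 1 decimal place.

Working in km (1 km = 1000 m; k in km⁻¹ = k in m⁻¹ × 1000):
⟨n⟩ = (1/(d₂−d₁)) ∫ n₀ e^(−kd) dd = n₀·(e^(−k·d₁) − e^(−k·d₂)) / (k·(d₂−d₁))
e^(−0.321×0.5) = 0.8517; e^(−0.321×4.3) = 0.2515
⟨n⟩ = 0.48 × (0.8517 − 0.2515) / (0.321 × 3.8) = 0.48 × 0.4921 = 0.2362

23.6%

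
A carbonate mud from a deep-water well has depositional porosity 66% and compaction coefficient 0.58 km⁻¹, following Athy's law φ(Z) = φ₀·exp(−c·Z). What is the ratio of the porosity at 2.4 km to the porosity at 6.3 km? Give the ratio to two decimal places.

9.60

φ(Z₁)/φ(Z₂) = e^(−c·Z₁)/e^(−c·Z₂) = e^{c(Z₂−Z₁)}
= exp(0.58 × 3.9) = exp(2.262) = 9.6023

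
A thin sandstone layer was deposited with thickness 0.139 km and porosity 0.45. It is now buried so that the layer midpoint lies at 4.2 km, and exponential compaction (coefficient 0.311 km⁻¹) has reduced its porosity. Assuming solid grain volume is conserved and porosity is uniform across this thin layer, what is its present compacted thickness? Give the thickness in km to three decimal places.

Porosity at 4.2 km: phi = 0.45·exp(−0.311×4.2) = 0.1219
Solid-volume conservation: h(1−phi) = h₀(1−phi₀) ⇒ h = h₀·(1−phi₀)/(1−phi)
h = 0.139 × (1 − 0.45)/(1 − 0.1219) = 0.139 × 0.6263 = 0.0871 km

0.087 km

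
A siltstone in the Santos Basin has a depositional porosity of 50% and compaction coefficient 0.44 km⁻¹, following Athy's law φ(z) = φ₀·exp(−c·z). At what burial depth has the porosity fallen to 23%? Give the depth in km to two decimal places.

Invert Athy's law: z = ln(φ₀/φ) / c
z = ln(0.5/0.23) / 0.44 = ln(2.174) / 0.44 = 0.7765 / 0.44 = 1.765 km

1.76 km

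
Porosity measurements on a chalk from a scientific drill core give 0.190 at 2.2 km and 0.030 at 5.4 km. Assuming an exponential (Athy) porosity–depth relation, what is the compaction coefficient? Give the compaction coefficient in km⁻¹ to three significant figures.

0.577 km⁻¹

Athy: n(z) = n₀ e^(−βz) ⇒ n₁/n₂ = e^{β(z₂−z₁)} ⇒ β = ln(n₁/n₂)/(z₂−z₁)
β = ln(0.19/0.03) / (5.4 − 2.2) = ln(6.333) / 3.2 = 1.8458 / 3.2 = 0.5768 km⁻¹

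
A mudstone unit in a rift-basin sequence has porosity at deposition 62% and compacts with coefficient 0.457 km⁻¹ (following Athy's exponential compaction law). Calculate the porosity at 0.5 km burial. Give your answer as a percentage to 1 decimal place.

49.3%

n = n₀·exp(−k·d) = 0.62 × exp(−0.457 × 0.5) = 0.62 × exp(−0.2285)
  = 0.62 × 0.7957 = 0.4934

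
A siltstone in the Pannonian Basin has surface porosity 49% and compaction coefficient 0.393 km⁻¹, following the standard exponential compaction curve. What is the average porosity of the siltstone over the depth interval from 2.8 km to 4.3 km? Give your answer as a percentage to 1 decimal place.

12.3%

⟨φ⟩ = (1/(Z₂−Z₁)) ∫ φ₀ e^(−kZ) dZ = φ₀·(e^(−k·Z₁) − e^(−k·Z₂)) / (k·(Z₂−Z₁))
e^(−0.393×2.8) = 0.3327; e^(−0.393×4.3) = 0.1845
⟨φ⟩ = 0.49 × (0.3327 − 0.1845) / (0.393 × 1.5) = 0.49 × 0.2514 = 0.1232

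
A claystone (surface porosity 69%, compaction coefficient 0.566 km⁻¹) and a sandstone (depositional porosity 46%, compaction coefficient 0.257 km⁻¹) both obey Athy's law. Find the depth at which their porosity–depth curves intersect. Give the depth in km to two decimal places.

1.31 km

Set φ₀ₐ e^(−kₐZ) = φ₀ᵦ e^(−kᵦZ) ⇒ ln(φ₀ₐ/φ₀ᵦ) = (kₐ − kᵦ)·Z
Z = ln(0.69/0.46) / (0.566 − 0.257) = 0.4055 / 0.309 = 1.312 km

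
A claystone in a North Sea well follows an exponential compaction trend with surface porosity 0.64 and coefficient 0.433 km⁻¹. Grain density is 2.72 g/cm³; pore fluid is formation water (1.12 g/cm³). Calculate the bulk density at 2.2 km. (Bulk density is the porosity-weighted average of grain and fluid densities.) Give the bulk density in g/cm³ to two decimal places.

2.33 g/cm³

Porosity at depth: n = 0.64·exp(−0.433×2.2) = 0.64×0.3857 = 0.2469
Bulk density: ρ_b = (1−n)ρ_g + n·ρ_f = 0.7531×2.72 + 0.2469×1.12
       = 2.049 + 0.276 = 2.325 g/cm³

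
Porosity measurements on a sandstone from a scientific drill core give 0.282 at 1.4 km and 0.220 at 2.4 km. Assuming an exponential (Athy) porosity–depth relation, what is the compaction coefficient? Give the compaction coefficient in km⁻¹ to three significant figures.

0.248 km⁻¹

Athy: phi(d) = phi₀ e^(−βd) ⇒ phi₁/phi₂ = e^{β(d₂−d₁)} ⇒ β = ln(phi₁/phi₂)/(d₂−d₁)
β = ln(0.282/0.22) / (2.4 − 1.4) = ln(1.282) / 1 = 0.2483 / 1 = 0.2483 km⁻¹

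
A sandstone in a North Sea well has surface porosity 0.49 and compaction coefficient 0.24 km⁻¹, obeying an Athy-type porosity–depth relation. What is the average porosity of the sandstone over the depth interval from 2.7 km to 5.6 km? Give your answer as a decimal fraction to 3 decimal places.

0.185

⟨φ⟩ = (1/(d₂−d₁)) ∫ φ₀ e^(−cd) dd = φ₀·(e^(−c·d₁) − e^(−c·d₂)) / (c·(d₂−d₁))
e^(−0.24×2.7) = 0.5231; e^(−0.24×5.6) = 0.2608
⟨φ⟩ = 0.49 × (0.5231 − 0.2608) / (0.24 × 2.9) = 0.49 × 0.3769 = 0.1847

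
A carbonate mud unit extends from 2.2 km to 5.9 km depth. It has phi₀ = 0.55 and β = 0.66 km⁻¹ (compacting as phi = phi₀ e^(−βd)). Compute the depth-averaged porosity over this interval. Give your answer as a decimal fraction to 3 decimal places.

0.048

⟨phi⟩ = (1/(d₂−d₁)) ∫ phi₀ e^(−βd) dd = phi₀·(e^(−β·d₁) − e^(−β·d₂)) / (β·(d₂−d₁))
e^(−0.66×2.2) = 0.2341; e^(−0.66×5.9) = 0.0204
⟨phi⟩ = 0.55 × (0.2341 − 0.0204) / (0.66 × 3.7) = 0.55 × 0.0875 = 0.0481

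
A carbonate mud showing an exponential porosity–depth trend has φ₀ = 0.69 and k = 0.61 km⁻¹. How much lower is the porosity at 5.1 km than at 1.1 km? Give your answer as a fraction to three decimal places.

φ(1.1) = 0.69·e^(−0.61×1.1) = 0.3527
φ(5.1) = 0.69·e^(−0.61×5.1) = 0.0307
Δφ = 0.3527 − 0.0307 = 0.3220

0.322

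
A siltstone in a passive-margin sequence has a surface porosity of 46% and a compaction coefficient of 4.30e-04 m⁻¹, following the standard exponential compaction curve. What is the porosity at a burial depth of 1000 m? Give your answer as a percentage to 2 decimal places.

Working in km (1 km = 1000 m; k in km⁻¹ = k in m⁻¹ × 1000):
n = n₀·exp(−k·z) = 0.46 × exp(−0.43 × 1) = 0.46 × exp(−0.43)
  = 0.46 × 0.6505 = 0.2992

29.92%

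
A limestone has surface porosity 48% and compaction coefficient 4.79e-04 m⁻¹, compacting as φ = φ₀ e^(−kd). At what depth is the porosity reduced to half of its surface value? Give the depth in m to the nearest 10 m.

Working in km (1 km = 1000 m; k in km⁻¹ = k in m⁻¹ × 1000):
φ/φ₀ = 1/2 ⇒ exp(−k·d) = 1/2 ⇒ d = ln(2) / k
d = 0.6931 / 0.479 = 1.447 km

1450 m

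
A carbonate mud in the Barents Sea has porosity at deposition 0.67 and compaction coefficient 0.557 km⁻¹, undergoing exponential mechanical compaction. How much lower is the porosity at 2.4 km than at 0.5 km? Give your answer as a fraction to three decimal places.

0.331

n(0.5) = 0.67·e^(−0.557×0.5) = 0.5071
n(2.4) = 0.67·e^(−0.557×2.4) = 0.1760
Δn = 0.5071 − 0.1760 = 0.3311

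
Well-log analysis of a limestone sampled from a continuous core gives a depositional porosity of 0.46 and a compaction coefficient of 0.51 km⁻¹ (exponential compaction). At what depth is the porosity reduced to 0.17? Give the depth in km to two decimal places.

1.95 km

Invert Athy's law: d = ln(φ₀/φ) / k
d = ln(0.46/0.17) / 0.51 = ln(2.706) / 0.51 = 0.9954 / 0.51 = 1.952 km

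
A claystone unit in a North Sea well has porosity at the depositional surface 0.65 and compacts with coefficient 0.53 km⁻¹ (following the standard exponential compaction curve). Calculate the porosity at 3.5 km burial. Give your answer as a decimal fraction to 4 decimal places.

0.1017

phi = phi₀·exp(−c·Z) = 0.65 × exp(−0.53 × 3.5) = 0.65 × exp(−1.855)
  = 0.65 × 0.1565 = 0.1017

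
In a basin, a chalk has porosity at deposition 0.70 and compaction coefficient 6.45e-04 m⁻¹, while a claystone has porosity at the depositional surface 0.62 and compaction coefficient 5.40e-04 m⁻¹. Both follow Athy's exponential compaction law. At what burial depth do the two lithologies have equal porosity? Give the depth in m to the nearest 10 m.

Working in km (1 km = 1000 m; k in km⁻¹ = k in m⁻¹ × 1000):
Set phi₀ₐ e^(−kₐd) = phi₀ᵦ e^(−kᵦd) ⇒ ln(phi₀ₐ/phi₀ᵦ) = (kₐ − kᵦ)·d
d = ln(0.7/0.62) / (0.645 − 0.54) = 0.1214 / 0.105 = 1.156 km

1160 m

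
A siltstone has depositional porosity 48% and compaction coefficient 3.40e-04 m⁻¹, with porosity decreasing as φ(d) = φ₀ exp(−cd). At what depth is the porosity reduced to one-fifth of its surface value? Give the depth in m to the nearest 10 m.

Working in km (1 km = 1000 m; c in km⁻¹ = c in m⁻¹ × 1000):
φ/φ₀ = 1/5 ⇒ exp(−c·d) = 1/5 ⇒ d = ln(5) / c
d = 1.6094 / 0.34 = 4.734 km

4730 m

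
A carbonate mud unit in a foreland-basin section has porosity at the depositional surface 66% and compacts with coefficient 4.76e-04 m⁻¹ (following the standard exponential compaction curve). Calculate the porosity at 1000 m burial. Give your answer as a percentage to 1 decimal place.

41.0%

Working in km (1 km = 1000 m; c in km⁻¹ = c in m⁻¹ × 1000):
n = n₀·exp(−c·d) = 0.66 × exp(−0.476 × 1) = 0.66 × exp(−0.476)
  = 0.66 × 0.6213 = 0.4100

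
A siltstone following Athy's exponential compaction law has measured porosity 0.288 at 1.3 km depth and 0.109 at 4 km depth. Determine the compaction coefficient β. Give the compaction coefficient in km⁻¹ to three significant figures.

0.360 km⁻¹

Athy: φ(Z) = φ₀ e^(−βZ) ⇒ φ₁/φ₂ = e^{β(Z₂−Z₁)} ⇒ β = ln(φ₁/φ₂)/(Z₂−Z₁)
β = ln(0.288/0.109) / (4 − 1.3) = ln(2.642) / 2.7 = 0.9716 / 2.7 = 0.3599 km⁻¹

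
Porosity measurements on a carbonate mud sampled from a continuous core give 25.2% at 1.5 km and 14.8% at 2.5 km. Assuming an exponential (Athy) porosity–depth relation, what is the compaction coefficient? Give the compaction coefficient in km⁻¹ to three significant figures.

0.532 km⁻¹

Athy: n(z) = n₀ e^(−βz) ⇒ n₁/n₂ = e^{β(z₂−z₁)} ⇒ β = ln(n₁/n₂)/(z₂−z₁)
β = ln(0.252/0.148) / (2.5 − 1.5) = ln(1.703) / 1 = 0.5322 / 1 = 0.5322 km⁻¹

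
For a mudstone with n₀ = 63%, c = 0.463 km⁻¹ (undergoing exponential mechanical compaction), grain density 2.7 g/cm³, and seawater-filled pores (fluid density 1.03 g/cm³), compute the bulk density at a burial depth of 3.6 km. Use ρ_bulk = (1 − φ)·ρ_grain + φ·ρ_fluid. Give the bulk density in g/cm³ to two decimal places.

Porosity at depth: n = 0.63·exp(−0.463×3.6) = 0.63×0.1889 = 0.1190
Bulk density: ρ_b = (1−n)ρ_g + n·ρ_f = 0.8810×2.7 + 0.1190×1.03
       = 2.379 + 0.123 = 2.501 g/cm³

2.50 g/cm³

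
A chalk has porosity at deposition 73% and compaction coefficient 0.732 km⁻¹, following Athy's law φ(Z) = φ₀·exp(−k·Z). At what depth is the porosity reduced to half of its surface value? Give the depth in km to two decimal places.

φ/φ₀ = 1/2 ⇒ exp(−k·Z) = 1/2 ⇒ Z = ln(2) / k
Z = 0.6931 / 0.732 = 0.947 km

0.95 km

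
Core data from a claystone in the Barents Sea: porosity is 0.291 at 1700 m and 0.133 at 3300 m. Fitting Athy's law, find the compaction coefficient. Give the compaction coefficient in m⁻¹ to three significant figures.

Working in km (1 km = 1000 m; β in km⁻¹ = β in m⁻¹ × 1000):
Athy: φ(z) = φ₀ e^(−βz) ⇒ φ₁/φ₂ = e^{β(z₂−z₁)} ⇒ β = ln(φ₁/φ₂)/(z₂−z₁)
β = ln(0.291/0.133) / (3.3 − 1.7) = ln(2.188) / 1.6 = 0.7830 / 1.6 = 0.4894 km⁻¹

0.000489 m⁻¹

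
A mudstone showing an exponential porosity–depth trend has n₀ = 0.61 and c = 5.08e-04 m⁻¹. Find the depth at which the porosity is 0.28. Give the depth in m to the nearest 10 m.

Working in km (1 km = 1000 m; c in km⁻¹ = c in m⁻¹ × 1000):
Invert Athy's law: Z = ln(n₀/n) / c
Z = ln(0.61/0.28) / 0.508 = ln(2.179) / 0.508 = 0.7787 / 0.508 = 1.533 km

1530 m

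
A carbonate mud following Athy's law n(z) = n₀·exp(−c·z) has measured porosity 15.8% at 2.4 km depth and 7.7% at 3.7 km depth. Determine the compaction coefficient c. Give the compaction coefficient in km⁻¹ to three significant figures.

0.553 km⁻¹

Athy: n(z) = n₀ e^(−cz) ⇒ n₁/n₂ = e^{c(z₂−z₁)} ⇒ c = ln(n₁/n₂)/(z₂−z₁)
c = ln(0.158/0.077) / (3.7 − 2.4) = ln(2.052) / 1.3 = 0.7188 / 1.3 = 0.5529 km⁻¹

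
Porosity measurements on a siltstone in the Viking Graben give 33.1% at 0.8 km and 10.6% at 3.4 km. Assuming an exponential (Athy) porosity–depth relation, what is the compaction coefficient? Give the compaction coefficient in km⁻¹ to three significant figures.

Athy: n(Z) = n₀ e^(−cZ) ⇒ n₁/n₂ = e^{c(Z₂−Z₁)} ⇒ c = ln(n₁/n₂)/(Z₂−Z₁)
c = ln(0.331/0.106) / (3.4 − 0.8) = ln(3.123) / 2.6 = 1.1387 / 2.6 = 0.438 km⁻¹

0.438 km⁻¹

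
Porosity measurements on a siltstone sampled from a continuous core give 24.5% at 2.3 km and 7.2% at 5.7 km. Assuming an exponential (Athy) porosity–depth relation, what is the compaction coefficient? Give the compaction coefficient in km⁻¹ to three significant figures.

Athy: phi(Z) = phi₀ e^(−kZ) ⇒ phi₁/phi₂ = e^{k(Z₂−Z₁)} ⇒ k = ln(phi₁/phi₂)/(Z₂−Z₁)
k = ln(0.245/0.072) / (5.7 − 2.3) = ln(3.403) / 3.4 = 1.2246 / 3.4 = 0.3602 km⁻¹

0.360 km⁻¹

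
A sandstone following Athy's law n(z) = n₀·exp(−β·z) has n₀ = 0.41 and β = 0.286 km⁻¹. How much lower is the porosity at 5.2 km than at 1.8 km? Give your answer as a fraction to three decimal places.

0.152

n(1.8) = 0.41·e^(−0.286×1.8) = 0.2450
n(5.2) = 0.41·e^(−0.286×5.2) = 0.0927
Δn = 0.2450 − 0.0927 = 0.1524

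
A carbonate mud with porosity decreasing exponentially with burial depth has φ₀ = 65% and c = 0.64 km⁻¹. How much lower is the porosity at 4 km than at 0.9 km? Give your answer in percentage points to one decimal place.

31.5 percentage points

φ(0.9) = 0.65·e^(−0.64×0.9) = 0.3654
φ(4) = 0.65·e^(−0.64×4) = 0.0502
Δφ = 0.3654 − 0.0502 = 0.3151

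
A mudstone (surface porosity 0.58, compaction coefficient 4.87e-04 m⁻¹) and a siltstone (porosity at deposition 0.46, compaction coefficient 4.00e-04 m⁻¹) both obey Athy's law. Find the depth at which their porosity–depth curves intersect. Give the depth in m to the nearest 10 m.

2660 m

Working in km (1 km = 1000 m; k in km⁻¹ = k in m⁻¹ × 1000):
Set φ₀ₐ e^(−kₐZ) = φ₀ᵦ e^(−kᵦZ) ⇒ ln(φ₀ₐ/φ₀ᵦ) = (kₐ − kᵦ)·Z
Z = ln(0.58/0.46) / (0.487 − 0.4) = 0.2318 / 0.087 = 2.664 km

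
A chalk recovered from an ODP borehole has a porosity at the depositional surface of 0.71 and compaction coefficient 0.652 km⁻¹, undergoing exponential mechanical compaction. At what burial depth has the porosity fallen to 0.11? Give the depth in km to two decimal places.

2.86 km

Invert Athy's law: d = ln(φ₀/φ) / β
d = ln(0.71/0.11) / 0.652 = ln(6.455) / 0.652 = 1.8648 / 0.652 = 2.860 km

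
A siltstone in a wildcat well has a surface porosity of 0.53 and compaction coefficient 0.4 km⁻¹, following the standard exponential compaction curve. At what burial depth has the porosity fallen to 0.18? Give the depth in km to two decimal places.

2.70 km

Invert Athy's law: d = ln(phi₀/phi) / k
d = ln(0.53/0.18) / 0.4 = ln(2.944) / 0.4 = 1.0799 / 0.4 = 2.700 km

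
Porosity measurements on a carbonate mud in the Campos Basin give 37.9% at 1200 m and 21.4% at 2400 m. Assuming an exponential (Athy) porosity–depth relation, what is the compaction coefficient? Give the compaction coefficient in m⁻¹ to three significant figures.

Working in km (1 km = 1000 m; c in km⁻¹ = c in m⁻¹ × 1000):
Athy: phi(d) = phi₀ e^(−cd) ⇒ phi₁/phi₂ = e^{c(d₂−d₁)} ⇒ c = ln(phi₁/phi₂)/(d₂−d₁)
c = ln(0.379/0.214) / (2.4 − 1.2) = ln(1.771) / 1.2 = 0.5716 / 1.2 = 0.4763 km⁻¹

0.000476 m⁻¹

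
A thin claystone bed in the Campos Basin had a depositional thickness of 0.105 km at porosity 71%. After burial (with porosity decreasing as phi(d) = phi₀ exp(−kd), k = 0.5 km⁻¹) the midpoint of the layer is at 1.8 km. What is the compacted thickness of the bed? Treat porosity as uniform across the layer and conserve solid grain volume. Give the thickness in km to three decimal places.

Porosity at 1.8 km: phi = 0.71·exp(−0.5×1.8) = 0.2887
Solid-volume conservation: h(1−phi) = h₀(1−phi₀) ⇒ h = h₀·(1−phi₀)/(1−phi)
h = 0.105 × (1 − 0.71)/(1 − 0.2887) = 0.105 × 0.4077 = 0.0428 km

0.043 km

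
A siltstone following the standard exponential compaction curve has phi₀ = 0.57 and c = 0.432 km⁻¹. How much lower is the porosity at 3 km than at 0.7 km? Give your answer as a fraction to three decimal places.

phi(0.7) = 0.57·e^(−0.432×0.7) = 0.4213
phi(3) = 0.57·e^(−0.432×3) = 0.1560
Δphi = 0.4213 − 0.1560 = 0.2653

0.265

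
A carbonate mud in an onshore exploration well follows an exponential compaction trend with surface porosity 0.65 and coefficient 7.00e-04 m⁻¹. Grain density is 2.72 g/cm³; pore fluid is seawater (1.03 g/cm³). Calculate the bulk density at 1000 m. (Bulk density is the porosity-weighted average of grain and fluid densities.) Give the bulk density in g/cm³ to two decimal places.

Working in km (1 km = 1000 m; β in km⁻¹ = β in m⁻¹ × 1000):
Porosity at depth: phi = 0.65·exp(−0.7×1) = 0.65×0.4966 = 0.3228
Bulk density: ρ_b = (1−phi)ρ_g + phi·ρ_f = 0.6772×2.72 + 0.3228×1.03
       = 1.842 + 0.332 = 2.175 g/cm³

2.17 g/cm³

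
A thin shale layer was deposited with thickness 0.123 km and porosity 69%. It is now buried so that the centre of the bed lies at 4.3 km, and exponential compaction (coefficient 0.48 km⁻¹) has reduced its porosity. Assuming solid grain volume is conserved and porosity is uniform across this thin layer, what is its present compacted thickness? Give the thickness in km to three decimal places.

0.042 km

Porosity at 4.3 km: φ = 0.69·exp(−0.48×4.3) = 0.0876
Solid-volume conservation: h(1−φ) = h₀(1−φ₀) ⇒ h = h₀·(1−φ₀)/(1−φ)
h = 0.123 × (1 − 0.69)/(1 − 0.0876) = 0.123 × 0.3398 = 0.0418 km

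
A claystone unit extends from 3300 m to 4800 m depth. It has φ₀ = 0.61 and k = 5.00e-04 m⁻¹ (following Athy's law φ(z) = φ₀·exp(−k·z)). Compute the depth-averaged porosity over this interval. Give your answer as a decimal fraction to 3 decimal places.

Working in km (1 km = 1000 m; k in km⁻¹ = k in m⁻¹ × 1000):
⟨φ⟩ = (1/(z₂−z₁)) ∫ φ₀ e^(−kz) dz = φ₀·(e^(−k·z₁) − e^(−k·z₂)) / (k·(z₂−z₁))
e^(−0.5×3.3) = 0.1920; e^(−0.5×4.8) = 0.0907
⟨φ⟩ = 0.61 × (0.1920 − 0.0907) / (0.5 × 1.5) = 0.61 × 0.1351 = 0.0824

0.082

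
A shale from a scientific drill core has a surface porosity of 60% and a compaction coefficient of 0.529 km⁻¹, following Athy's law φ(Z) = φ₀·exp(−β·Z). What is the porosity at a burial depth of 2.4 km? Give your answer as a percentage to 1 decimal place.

φ = φ₀·exp(−β·Z) = 0.6 × exp(−0.529 × 2.4) = 0.6 × exp(−1.27)
  = 0.6 × 0.2809 = 0.1686

16.9%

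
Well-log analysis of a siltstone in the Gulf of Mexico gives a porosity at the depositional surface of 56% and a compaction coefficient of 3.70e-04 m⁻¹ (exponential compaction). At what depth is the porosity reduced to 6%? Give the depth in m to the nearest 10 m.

Working in km (1 km = 1000 m; β in km⁻¹ = β in m⁻¹ × 1000):
Invert Athy's law: d = ln(n₀/n) / β
d = ln(0.56/0.06) / 0.37 = ln(9.333) / 0.37 = 2.2336 / 0.37 = 6.037 km

6040 m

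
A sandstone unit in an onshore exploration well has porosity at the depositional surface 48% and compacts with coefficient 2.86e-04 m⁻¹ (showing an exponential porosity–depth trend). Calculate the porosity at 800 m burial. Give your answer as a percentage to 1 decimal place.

Working in km (1 km = 1000 m; k in km⁻¹ = k in m⁻¹ × 1000):
φ = φ₀·exp(−k·Z) = 0.48 × exp(−0.286 × 0.8) = 0.48 × exp(−0.2288)
  = 0.48 × 0.7955 = 0.3818

38.2%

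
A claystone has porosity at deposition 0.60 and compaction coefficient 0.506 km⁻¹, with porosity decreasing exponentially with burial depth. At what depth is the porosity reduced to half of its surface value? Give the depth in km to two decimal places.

n/n₀ = 1/2 ⇒ exp(−β·Z) = 1/2 ⇒ Z = ln(2) / β
Z = 0.6931 / 0.506 = 1.370 km

1.37 km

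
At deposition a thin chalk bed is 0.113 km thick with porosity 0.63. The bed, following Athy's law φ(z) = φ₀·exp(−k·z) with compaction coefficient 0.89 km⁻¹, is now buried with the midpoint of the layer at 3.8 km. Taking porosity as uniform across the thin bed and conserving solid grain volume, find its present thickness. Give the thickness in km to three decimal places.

0.043 km

Porosity at 3.8 km: φ = 0.63·exp(−0.89×3.8) = 0.0214
Solid-volume conservation: h(1−φ) = h₀(1−φ₀) ⇒ h = h₀·(1−φ₀)/(1−φ)
h = 0.113 × (1 − 0.63)/(1 − 0.0214) = 0.113 × 0.3781 = 0.0427 km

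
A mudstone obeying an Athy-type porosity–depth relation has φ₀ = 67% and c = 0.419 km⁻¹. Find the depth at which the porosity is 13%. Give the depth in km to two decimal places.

3.91 km

Invert Athy's law: z = ln(φ₀/φ) / c
z = ln(0.67/0.13) / 0.419 = ln(5.154) / 0.419 = 1.6397 / 0.419 = 3.913 km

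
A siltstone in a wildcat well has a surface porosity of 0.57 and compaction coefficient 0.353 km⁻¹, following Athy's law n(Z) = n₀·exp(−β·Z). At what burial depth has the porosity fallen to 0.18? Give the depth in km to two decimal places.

3.27 km

Invert Athy's law: Z = ln(n₀/n) / β
Z = ln(0.57/0.18) / 0.353 = ln(3.167) / 0.353 = 1.1527 / 0.353 = 3.265 km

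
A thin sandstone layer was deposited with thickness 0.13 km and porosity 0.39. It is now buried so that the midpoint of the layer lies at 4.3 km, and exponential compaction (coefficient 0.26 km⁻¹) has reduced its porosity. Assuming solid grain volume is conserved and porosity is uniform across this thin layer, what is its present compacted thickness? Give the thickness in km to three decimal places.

Porosity at 4.3 km: phi = 0.39·exp(−0.26×4.3) = 0.1275
Solid-volume conservation: h(1−phi) = h₀(1−phi₀) ⇒ h = h₀·(1−phi₀)/(1−phi)
h = 0.13 × (1 − 0.39)/(1 − 0.1275) = 0.13 × 0.6991 = 0.0909 km

0.091 km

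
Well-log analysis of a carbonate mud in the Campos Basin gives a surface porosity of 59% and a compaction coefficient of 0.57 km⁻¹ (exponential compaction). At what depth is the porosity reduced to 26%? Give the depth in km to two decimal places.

1.44 km

Invert Athy's law: d = ln(n₀/n) / k
d = ln(0.59/0.26) / 0.57 = ln(2.269) / 0.57 = 0.8194 / 0.57 = 1.438 km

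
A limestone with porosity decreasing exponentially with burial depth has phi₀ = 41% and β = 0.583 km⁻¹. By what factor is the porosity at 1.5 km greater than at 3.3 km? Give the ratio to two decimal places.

phi(z₁)/phi(z₂) = e^(−β·z₁)/e^(−β·z₂) = e^{β(z₂−z₁)}
= exp(0.583 × 1.8) = exp(1.049) = 2.8559

2.86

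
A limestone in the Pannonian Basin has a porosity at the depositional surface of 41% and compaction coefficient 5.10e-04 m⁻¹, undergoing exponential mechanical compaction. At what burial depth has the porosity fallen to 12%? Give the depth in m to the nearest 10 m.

Working in km (1 km = 1000 m; c in km⁻¹ = c in m⁻¹ × 1000):
Invert Athy's law: d = ln(phi₀/phi) / c
d = ln(0.41/0.12) / 0.51 = ln(3.417) / 0.51 = 1.2287 / 0.51 = 2.409 km

2410 m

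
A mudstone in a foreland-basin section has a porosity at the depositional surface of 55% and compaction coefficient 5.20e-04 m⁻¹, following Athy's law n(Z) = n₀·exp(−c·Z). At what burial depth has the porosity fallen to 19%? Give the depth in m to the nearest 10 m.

2040 m

Working in km (1 km = 1000 m; c in km⁻¹ = c in m⁻¹ × 1000):
Invert Athy's law: Z = ln(n₀/n) / c
Z = ln(0.55/0.19) / 0.52 = ln(2.895) / 0.52 = 1.0629 / 0.52 = 2.044 km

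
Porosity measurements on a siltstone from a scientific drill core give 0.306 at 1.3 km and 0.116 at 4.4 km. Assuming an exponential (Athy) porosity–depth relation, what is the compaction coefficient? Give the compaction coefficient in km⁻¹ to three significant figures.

0.313 km⁻¹

Athy: φ(Z) = φ₀ e^(−cZ) ⇒ φ₁/φ₂ = e^{c(Z₂−Z₁)} ⇒ c = ln(φ₁/φ₂)/(Z₂−Z₁)
c = ln(0.306/0.116) / (4.4 − 1.3) = ln(2.638) / 3.1 = 0.9700 / 3.1 = 0.3129 km⁻¹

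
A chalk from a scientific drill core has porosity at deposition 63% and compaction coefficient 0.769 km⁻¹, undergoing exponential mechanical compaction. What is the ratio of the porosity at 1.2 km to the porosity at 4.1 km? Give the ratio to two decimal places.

phi(Z₁)/phi(Z₂) = e^(−c·Z₁)/e^(−c·Z₂) = e^{c(Z₂−Z₁)}
= exp(0.769 × 2.9) = exp(2.23) = 9.3008

9.30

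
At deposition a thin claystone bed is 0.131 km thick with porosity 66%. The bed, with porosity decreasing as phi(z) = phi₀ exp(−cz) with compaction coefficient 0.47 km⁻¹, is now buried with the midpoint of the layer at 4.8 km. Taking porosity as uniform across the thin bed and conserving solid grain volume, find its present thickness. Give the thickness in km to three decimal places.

0.048 km

Porosity at 4.8 km: phi = 0.66·exp(−0.47×4.8) = 0.0691
Solid-volume conservation: h(1−phi) = h₀(1−phi₀) ⇒ h = h₀·(1−phi₀)/(1−phi)
h = 0.131 × (1 − 0.66)/(1 − 0.0691) = 0.131 × 0.3653 = 0.0478 km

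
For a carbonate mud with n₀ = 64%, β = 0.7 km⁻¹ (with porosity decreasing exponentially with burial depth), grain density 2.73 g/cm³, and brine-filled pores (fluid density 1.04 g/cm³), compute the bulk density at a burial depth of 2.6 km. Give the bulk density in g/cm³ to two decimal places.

Porosity at depth: n = 0.64·exp(−0.7×2.6) = 0.64×0.1620 = 0.1037
Bulk density: ρ_b = (1−n)ρ_g + n·ρ_f = 0.8963×2.73 + 0.1037×1.04
       = 2.447 + 0.108 = 2.555 g/cm³

2.55 g/cm³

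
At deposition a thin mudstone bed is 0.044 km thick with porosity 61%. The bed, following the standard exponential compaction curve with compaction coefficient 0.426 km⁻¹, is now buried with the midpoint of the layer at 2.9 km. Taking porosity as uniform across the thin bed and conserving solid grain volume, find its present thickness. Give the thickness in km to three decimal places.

0.021 km

Porosity at 2.9 km: phi = 0.61·exp(−0.426×2.9) = 0.1773
Solid-volume conservation: h(1−phi) = h₀(1−phi₀) ⇒ h = h₀·(1−phi₀)/(1−phi)
h = 0.044 × (1 − 0.61)/(1 − 0.1773) = 0.044 × 0.4741 = 0.0209 km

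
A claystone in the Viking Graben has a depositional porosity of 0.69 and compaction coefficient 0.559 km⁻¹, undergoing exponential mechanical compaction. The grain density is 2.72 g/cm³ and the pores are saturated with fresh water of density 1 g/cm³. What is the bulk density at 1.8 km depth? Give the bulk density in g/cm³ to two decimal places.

2.29 g/cm³

Porosity at depth: phi = 0.69·exp(−0.559×1.8) = 0.69×0.3656 = 0.2523
Bulk density: ρ_b = (1−phi)ρ_g + phi·ρ_f = 0.7477×2.72 + 0.2523×1
       = 2.034 + 0.252 = 2.286 g/cm³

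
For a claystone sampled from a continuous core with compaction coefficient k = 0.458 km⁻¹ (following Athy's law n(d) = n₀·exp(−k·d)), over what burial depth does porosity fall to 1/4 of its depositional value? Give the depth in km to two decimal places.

n/n₀ = 1/4 ⇒ exp(−k·d) = 1/4 ⇒ d = ln(4) / k
d = 1.3863 / 0.458 = 3.027 km

3.03 km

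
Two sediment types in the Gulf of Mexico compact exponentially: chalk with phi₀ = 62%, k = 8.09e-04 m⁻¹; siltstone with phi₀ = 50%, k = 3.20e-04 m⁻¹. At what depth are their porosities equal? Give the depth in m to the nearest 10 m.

440 m

Working in km (1 km = 1000 m; k in km⁻¹ = k in m⁻¹ × 1000):
Set phi₀ₐ e^(−kₐZ) = phi₀ᵦ e^(−kᵦZ) ⇒ ln(phi₀ₐ/phi₀ᵦ) = (kₐ − kᵦ)·Z
Z = ln(0.62/0.5) / (0.809 − 0.32) = 0.2151 / 0.489 = 0.440 km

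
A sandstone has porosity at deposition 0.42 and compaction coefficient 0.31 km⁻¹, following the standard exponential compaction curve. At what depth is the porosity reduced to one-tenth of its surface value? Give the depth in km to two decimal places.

phi/phi₀ = 1/10 ⇒ exp(−k·d) = 1/10 ⇒ d = ln(10) / k
d = 2.3026 / 0.31 = 7.428 km

7.43 km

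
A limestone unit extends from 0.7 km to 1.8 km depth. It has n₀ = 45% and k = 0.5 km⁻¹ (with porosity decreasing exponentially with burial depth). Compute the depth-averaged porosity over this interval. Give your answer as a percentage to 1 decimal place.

⟨n⟩ = (1/(d₂−d₁)) ∫ n₀ e^(−kd) dd = n₀·(e^(−k·d₁) − e^(−k·d₂)) / (k·(d₂−d₁))
e^(−0.5×0.7) = 0.7047; e^(−0.5×1.8) = 0.4066
⟨n⟩ = 0.45 × (0.7047 − 0.4066) / (0.5 × 1.1) = 0.45 × 0.5420 = 0.2439

24.4%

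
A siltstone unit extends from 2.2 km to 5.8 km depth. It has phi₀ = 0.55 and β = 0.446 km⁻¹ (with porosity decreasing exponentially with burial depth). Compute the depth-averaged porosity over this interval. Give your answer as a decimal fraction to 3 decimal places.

0.103

⟨phi⟩ = (1/(Z₂−Z₁)) ∫ phi₀ e^(−βZ) dZ = phi₀·(e^(−β·Z₁) − e^(−β·Z₂)) / (β·(Z₂−Z₁))
e^(−0.446×2.2) = 0.3749; e^(−0.446×5.8) = 0.0753
⟨phi⟩ = 0.55 × (0.3749 − 0.0753) / (0.446 × 3.6) = 0.55 × 0.1866 = 0.1026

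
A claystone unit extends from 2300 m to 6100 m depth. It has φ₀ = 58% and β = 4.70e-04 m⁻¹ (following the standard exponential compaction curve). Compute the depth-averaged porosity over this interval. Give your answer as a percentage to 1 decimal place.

Working in km (1 km = 1000 m; β in km⁻¹ = β in m⁻¹ × 1000):
⟨φ⟩ = (1/(Z₂−Z₁)) ∫ φ₀ e^(−βZ) dZ = φ₀·(e^(−β·Z₁) − e^(−β·Z₂)) / (β·(Z₂−Z₁))
e^(−0.47×2.3) = 0.3393; e^(−0.47×6.1) = 0.0569
⟨φ⟩ = 0.58 × (0.3393 − 0.0569) / (0.47 × 3.8) = 0.58 × 0.1581 = 0.0917

9.2%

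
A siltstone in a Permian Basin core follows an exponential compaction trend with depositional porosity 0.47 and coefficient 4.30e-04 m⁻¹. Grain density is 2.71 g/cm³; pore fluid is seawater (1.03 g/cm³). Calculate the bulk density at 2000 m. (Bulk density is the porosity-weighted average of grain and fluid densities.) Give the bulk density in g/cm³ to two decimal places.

Working in km (1 km = 1000 m; β in km⁻¹ = β in m⁻¹ × 1000):
Porosity at depth: φ = 0.47·exp(−0.43×2) = 0.47×0.4232 = 0.1989
Bulk density: ρ_b = (1−φ)ρ_g + φ·ρ_f = 0.8011×2.71 + 0.1989×1.03
       = 2.171 + 0.205 = 2.376 g/cm³

2.38 g/cm³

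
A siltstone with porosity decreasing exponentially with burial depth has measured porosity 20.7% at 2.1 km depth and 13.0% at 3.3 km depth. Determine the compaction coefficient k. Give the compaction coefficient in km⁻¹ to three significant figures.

Athy: phi(Z) = phi₀ e^(−kZ) ⇒ phi₁/phi₂ = e^{k(Z₂−Z₁)} ⇒ k = ln(phi₁/phi₂)/(Z₂−Z₁)
k = ln(0.207/0.13) / (3.3 − 2.1) = ln(1.592) / 1.2 = 0.4652 / 1.2 = 0.3877 km⁻¹

0.388 km⁻¹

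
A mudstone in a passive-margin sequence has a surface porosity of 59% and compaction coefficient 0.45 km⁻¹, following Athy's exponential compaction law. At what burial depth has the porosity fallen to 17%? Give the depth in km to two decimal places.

Invert Athy's law: Z = ln(phi₀/phi) / c
Z = ln(0.59/0.17) / 0.45 = ln(3.471) / 0.45 = 1.2443 / 0.45 = 2.765 km

2.77 km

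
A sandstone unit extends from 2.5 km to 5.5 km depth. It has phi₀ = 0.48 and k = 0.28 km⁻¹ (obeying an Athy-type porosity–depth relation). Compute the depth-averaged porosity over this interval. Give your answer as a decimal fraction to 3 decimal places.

0.161

⟨phi⟩ = (1/(z₂−z₁)) ∫ phi₀ e^(−kz) dz = phi₀·(e^(−k·z₁) − e^(−k·z₂)) / (k·(z₂−z₁))
e^(−0.28×2.5) = 0.4966; e^(−0.28×5.5) = 0.2144
⟨phi⟩ = 0.48 × (0.4966 − 0.2144) / (0.28 × 3) = 0.48 × 0.3360 = 0.1613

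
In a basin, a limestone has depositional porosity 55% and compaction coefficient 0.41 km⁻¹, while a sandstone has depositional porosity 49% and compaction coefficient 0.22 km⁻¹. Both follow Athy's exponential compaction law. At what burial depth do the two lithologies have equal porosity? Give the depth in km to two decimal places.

Set n₀ₐ e^(−cₐZ) = n₀ᵦ e^(−cᵦZ) ⇒ ln(n₀ₐ/n₀ᵦ) = (cₐ − cᵦ)·Z
Z = ln(0.55/0.49) / (0.41 − 0.22) = 0.1155 / 0.19 = 0.608 km

0.61 km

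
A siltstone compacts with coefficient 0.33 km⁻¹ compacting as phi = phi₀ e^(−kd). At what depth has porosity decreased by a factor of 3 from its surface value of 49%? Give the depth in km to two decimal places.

3.33 km

phi/phi₀ = 1/3 ⇒ exp(−k·d) = 1/3 ⇒ d = ln(3) / k
d = 1.0986 / 0.33 = 3.329 km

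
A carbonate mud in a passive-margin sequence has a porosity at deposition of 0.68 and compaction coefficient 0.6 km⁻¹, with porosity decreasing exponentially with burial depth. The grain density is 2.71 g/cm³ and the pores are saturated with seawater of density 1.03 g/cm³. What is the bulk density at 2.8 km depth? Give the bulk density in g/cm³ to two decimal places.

2.50 g/cm³

Porosity at depth: φ = 0.68·exp(−0.6×2.8) = 0.68×0.1864 = 0.1267
Bulk density: ρ_b = (1−φ)ρ_g + φ·ρ_f = 0.8733×2.71 + 0.1267×1.03
       = 2.367 + 0.131 = 2.497 g/cm³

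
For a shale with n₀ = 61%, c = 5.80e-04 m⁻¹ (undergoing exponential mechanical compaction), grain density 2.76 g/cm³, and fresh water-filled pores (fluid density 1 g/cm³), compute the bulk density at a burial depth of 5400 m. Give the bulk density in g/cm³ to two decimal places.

Working in km (1 km = 1000 m; c in km⁻¹ = c in m⁻¹ × 1000):
Porosity at depth: n = 0.61·exp(−0.58×5.4) = 0.61×0.0436 = 0.0266
Bulk density: ρ_b = (1−n)ρ_g + n·ρ_f = 0.9734×2.76 + 0.0266×1
       = 2.687 + 0.027 = 2.713 g/cm³

2.71 g/cm³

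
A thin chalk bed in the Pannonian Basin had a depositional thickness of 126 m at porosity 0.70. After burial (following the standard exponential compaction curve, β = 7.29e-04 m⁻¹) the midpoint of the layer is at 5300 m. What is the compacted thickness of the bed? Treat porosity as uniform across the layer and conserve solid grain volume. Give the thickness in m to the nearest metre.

38 m

Working in km (1 km = 1000 m; β in km⁻¹ = β in m⁻¹ × 1000):
Porosity at 5.3 km: φ = 0.7·exp(−0.729×5.3) = 0.0147
Solid-volume conservation: h(1−φ) = h₀(1−φ₀) ⇒ h = h₀·(1−φ₀)/(1−φ)
h = 0.126 × (1 − 0.7)/(1 − 0.0147) = 0.126 × 0.3045 = 0.0384 km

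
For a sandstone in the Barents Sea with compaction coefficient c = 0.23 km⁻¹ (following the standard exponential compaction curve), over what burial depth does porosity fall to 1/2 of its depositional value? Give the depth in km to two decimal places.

n/n₀ = 1/2 ⇒ exp(−c·z) = 1/2 ⇒ z = ln(2) / c
z = 0.6931 / 0.23 = 3.014 km

3.01 km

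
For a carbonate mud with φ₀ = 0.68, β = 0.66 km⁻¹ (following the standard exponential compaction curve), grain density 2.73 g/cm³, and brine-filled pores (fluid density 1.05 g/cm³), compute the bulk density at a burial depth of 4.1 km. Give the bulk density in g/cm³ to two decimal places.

2.65 g/cm³

Porosity at depth: φ = 0.68·exp(−0.66×4.1) = 0.68×0.0668 = 0.0454
Bulk density: ρ_b = (1−φ)ρ_g + φ·ρ_f = 0.9546×2.73 + 0.0454×1.05
       = 2.606 + 0.048 = 2.654 g/cm³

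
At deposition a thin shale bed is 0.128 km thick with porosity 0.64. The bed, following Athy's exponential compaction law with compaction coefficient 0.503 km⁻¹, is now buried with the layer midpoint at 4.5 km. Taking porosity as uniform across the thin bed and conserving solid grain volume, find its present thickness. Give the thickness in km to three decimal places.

Porosity at 4.5 km: n = 0.64·exp(−0.503×4.5) = 0.0666
Solid-volume conservation: h(1−n) = h₀(1−n₀) ⇒ h = h₀·(1−n₀)/(1−n)
h = 0.128 × (1 − 0.64)/(1 − 0.0666) = 0.128 × 0.3857 = 0.0494 km

0.049 km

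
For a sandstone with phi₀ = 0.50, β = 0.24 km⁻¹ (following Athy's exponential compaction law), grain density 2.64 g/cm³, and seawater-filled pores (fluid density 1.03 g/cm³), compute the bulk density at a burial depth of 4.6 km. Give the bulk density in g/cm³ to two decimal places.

2.37 g/cm³

Porosity at depth: phi = 0.5·exp(−0.24×4.6) = 0.5×0.3315 = 0.1658
Bulk density: ρ_b = (1−phi)ρ_g + phi·ρ_f = 0.8342×2.64 + 0.1658×1.03
       = 2.202 + 0.171 = 2.373 g/cm³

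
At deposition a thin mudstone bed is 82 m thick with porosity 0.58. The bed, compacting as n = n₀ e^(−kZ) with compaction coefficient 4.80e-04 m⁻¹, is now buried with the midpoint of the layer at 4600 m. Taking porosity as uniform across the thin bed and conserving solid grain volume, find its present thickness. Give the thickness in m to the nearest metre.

Working in km (1 km = 1000 m; k in km⁻¹ = k in m⁻¹ × 1000):
Porosity at 4.6 km: n = 0.58·exp(−0.48×4.6) = 0.0638
Solid-volume conservation: h(1−n) = h₀(1−n₀) ⇒ h = h₀·(1−n₀)/(1−n)
h = 0.082 × (1 − 0.58)/(1 − 0.0638) = 0.082 × 0.4486 = 0.0368 km

37 m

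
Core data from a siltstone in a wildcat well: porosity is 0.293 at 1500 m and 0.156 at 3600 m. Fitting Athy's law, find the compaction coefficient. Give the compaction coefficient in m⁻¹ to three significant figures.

0.000300 m⁻¹

Working in km (1 km = 1000 m; k in km⁻¹ = k in m⁻¹ × 1000):
Athy: phi(z) = phi₀ e^(−kz) ⇒ phi₁/phi₂ = e^{k(z₂−z₁)} ⇒ k = ln(phi₁/phi₂)/(z₂−z₁)
k = ln(0.293/0.156) / (3.6 − 1.5) = ln(1.878) / 2.1 = 0.6303 / 2.1 = 0.3002 km⁻¹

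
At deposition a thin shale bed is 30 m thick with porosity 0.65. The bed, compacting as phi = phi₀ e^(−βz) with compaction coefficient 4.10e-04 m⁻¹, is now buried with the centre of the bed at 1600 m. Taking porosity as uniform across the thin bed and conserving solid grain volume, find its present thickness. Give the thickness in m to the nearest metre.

16 m

Working in km (1 km = 1000 m; β in km⁻¹ = β in m⁻¹ × 1000):
Porosity at 1.6 km: phi = 0.65·exp(−0.41×1.6) = 0.3373
Solid-volume conservation: h(1−phi) = h₀(1−phi₀) ⇒ h = h₀·(1−phi₀)/(1−phi)
h = 0.03 × (1 − 0.65)/(1 − 0.3373) = 0.03 × 0.5281 = 0.0158 km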